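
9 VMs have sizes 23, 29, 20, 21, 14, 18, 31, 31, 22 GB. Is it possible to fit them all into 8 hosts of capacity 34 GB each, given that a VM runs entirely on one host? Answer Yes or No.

A valid assignment using 8 hosts:
  host 1: 31 = 31
  host 2: 31 = 31
  host 3: 29 = 29
  host 4: 23 = 23
  host 5: 22 = 22
  host 6: 21 = 21
  host 7: 20 + 14 = 34
  host 8: 18 = 18
Every load is within 34 GB, so 8 hosts suffice.

Yes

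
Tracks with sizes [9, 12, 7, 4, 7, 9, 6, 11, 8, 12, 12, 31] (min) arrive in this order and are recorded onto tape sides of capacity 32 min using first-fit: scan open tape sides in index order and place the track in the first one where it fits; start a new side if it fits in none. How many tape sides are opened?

5

  9 → side 1 (new)  [load 9/32]
  12 → side 1  [load 21/32]
  7 → side 1  [load 28/32]
  4 → side 1  [load 32/32]
  7 → side 2 (new)  [load 7/32]
  9 → side 2  [load 16/32]
  6 → side 2  [load 22/32]
  11 → side 3 (new)  [load 11/32]
  8 → side 2  [load 30/32]
  12 → side 3  [load 23/32]
  12 → side 4 (new)  [load 12/32]
  31 → side 5 (new)  [load 31/32]
5 tape sides opened.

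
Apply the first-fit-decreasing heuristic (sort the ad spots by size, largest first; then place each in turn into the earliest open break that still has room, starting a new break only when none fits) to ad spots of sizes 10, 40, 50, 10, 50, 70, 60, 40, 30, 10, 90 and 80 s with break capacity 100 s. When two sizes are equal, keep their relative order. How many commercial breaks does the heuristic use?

6

Sorted descending: 90, 80, 70, 60, 50, 50, 40, 40, 30, 10, 10, 10.
  90 → break 1 (new)  [load 90/100]
  80 → break 2 (new)  [load 80/100]
  70 → break 3 (new)  [load 70/100]
  60 → break 4 (new)  [load 60/100]
  50 → break 5 (new)  [load 50/100]
  50 → break 5  [load 100/100]
  40 → break 4  [load 100/100]
  40 → break 6 (new)  [load 40/100]
  30 → break 3  [load 100/100]
  10 → break 1  [load 100/100]
  10 → break 2  [load 90/100]
  10 → break 2  [load 100/100]
6 commercial breaks opened.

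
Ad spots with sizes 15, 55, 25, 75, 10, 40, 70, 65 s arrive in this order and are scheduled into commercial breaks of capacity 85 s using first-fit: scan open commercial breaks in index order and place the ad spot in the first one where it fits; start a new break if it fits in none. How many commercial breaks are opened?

  15 → break 1 (new)  [load 15/85]
  55 → break 1  [load 70/85]
  25 → break 2 (new)  [load 25/85]
  75 → break 3 (new)  [load 75/85]
  10 → break 1  [load 80/85]
  40 → break 2  [load 65/85]
  70 → break 4 (new)  [load 70/85]
  65 → break 5 (new)  [load 65/85]
5 commercial breaks opened.

5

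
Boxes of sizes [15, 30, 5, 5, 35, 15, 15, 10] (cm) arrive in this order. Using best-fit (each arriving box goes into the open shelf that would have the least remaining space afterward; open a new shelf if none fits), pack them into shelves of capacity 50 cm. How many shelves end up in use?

  15 → shelf 1 (new)  [load 15/50]
  30 → shelf 1  [load 45/50]
  5 → shelf 1  [load 50/50]
  5 → shelf 2 (new)  [load 5/50]
  35 → shelf 2  [load 40/50]
  15 → shelf 3 (new)  [load 15/50]
  15 → shelf 3  [load 30/50]
  10 → shelf 2  [load 50/50]
3 shelves opened.

3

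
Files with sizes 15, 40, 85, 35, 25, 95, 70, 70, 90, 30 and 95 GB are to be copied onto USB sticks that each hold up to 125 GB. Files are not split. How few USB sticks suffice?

6

Total = 95 + 95 + 90 + 85 + 70 + 70 + 40 + 35 + 30 + 25 + 15 = 650 GB.
Lower bound: ⌈650/125⌉ = 6 USB sticks.
A packing using 6 USB sticks:
  USB stick 1: 95 + 30 = 125
  USB stick 2: 95 + 25 = 120
  USB stick 3: 90 + 35 = 125
  USB stick 4: 85 + 40 = 125
  USB stick 5: 70 + 15 = 85
  USB stick 6: 70 = 70
This matches the lower bound, so 6 is optimal.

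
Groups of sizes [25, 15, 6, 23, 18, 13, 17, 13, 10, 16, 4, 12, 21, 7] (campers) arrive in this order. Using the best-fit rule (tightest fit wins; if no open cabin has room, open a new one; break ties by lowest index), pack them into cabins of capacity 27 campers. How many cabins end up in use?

  25 → cabin 1 (new)  [load 25/27]
  15 → cabin 2 (new)  [load 15/27]
  6 → cabin 2  [load 21/27]
  23 → cabin 3 (new)  [load 23/27]
  18 → cabin 4 (new)  [load 18/27]
  13 → cabin 5 (new)  [load 13/27]
  17 → cabin 6 (new)  [load 17/27]
  13 → cabin 5  [load 26/27]
  10 → cabin 6  [load 27/27]
  16 → cabin 7 (new)  [load 16/27]
  4 → cabin 3  [load 27/27]
  12 → cabin 8 (new)  [load 12/27]
  21 → cabin 9 (new)  [load 21/27]
  7 → cabin 4  [load 25/27]
9 cabins opened.

9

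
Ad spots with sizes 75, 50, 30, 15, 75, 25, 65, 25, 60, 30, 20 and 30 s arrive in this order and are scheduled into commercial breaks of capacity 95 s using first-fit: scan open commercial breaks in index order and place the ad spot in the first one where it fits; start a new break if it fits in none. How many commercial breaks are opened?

6

  75 → break 1 (new)  [load 75/95]
  50 → break 2 (new)  [load 50/95]
  30 → break 2  [load 80/95]
  15 → break 1  [load 90/95]
  75 → break 3 (new)  [load 75/95]
  25 → break 4 (new)  [load 25/95]
  65 → break 4  [load 90/95]
  25 → break 5 (new)  [load 25/95]
  60 → break 5  [load 85/95]
  30 → break 6 (new)  [load 30/95]
  20 → break 3  [load 95/95]
  30 → break 6  [load 60/95]
6 commercial breaks opened.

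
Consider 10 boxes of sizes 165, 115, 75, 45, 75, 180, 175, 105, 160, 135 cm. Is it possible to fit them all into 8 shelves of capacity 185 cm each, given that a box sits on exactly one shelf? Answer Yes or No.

A valid assignment using 8 shelves:
  shelf 1: 180 = 180
  shelf 2: 175 = 175
  shelf 3: 165 = 165
  shelf 4: 160 = 160
  shelf 5: 135 + 45 = 180
  shelf 6: 115 = 115
  shelf 7: 105 + 75 = 180
  shelf 8: 75 = 75
Every load is within 185 cm, so 8 shelves suffice.

Yes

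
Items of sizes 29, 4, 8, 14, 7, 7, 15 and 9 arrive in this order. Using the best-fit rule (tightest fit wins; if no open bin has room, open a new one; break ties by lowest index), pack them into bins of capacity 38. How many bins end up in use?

3

  29 → bin 1 (new)  [load 29/38]
  4 → bin 1  [load 33/38]
  8 → bin 2 (new)  [load 8/38]
  14 → bin 2  [load 22/38]
  7 → bin 2  [load 29/38]
  7 → bin 2  [load 36/38]
  15 → bin 3 (new)  [load 15/38]
  9 → bin 3  [load 24/38]
3 bins opened.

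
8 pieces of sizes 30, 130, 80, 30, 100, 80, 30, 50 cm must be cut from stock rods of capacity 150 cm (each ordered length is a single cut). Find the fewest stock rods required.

Total = 130 + 100 + 80 + 80 + 50 + 30 + 30 + 30 = 530 cm.
Lower bound: ⌈530/150⌉ = 4 stock rods.
A packing using 4 stock rods:
  stock rod 1: 130 = 130
  stock rod 2: 100 + 50 = 150
  stock rod 3: 80 + 30 + 30 = 140
  stock rod 4: 80 + 30 = 110
This matches the lower bound, so 4 is optimal.

4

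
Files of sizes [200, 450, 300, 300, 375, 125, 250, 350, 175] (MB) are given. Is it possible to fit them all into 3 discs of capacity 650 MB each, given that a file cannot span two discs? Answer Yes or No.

Total = 2525 MB; ⌈2525/650⌉ = 4.
At least 4 discs are required, but only 3 are allowed.

No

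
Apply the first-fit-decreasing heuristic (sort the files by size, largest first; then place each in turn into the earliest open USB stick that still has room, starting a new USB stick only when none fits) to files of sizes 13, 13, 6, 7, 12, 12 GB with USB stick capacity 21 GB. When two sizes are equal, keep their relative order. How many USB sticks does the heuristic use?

4

Sorted descending: 13, 13, 12, 12, 7, 6.
  13 → USB stick 1 (new)  [load 13/21]
  13 → USB stick 2 (new)  [load 13/21]
  12 → USB stick 3 (new)  [load 12/21]
  12 → USB stick 4 (new)  [load 12/21]
  7 → USB stick 1  [load 20/21]
  6 → USB stick 2  [load 19/21]
4 USB sticks opened.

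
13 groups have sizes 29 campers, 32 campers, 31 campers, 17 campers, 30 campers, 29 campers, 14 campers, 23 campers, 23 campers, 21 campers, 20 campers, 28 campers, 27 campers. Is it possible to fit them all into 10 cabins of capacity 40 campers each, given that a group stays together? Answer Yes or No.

Total = 324 campers; ⌈324/40⌉ = 9.
10 groups each exceed half the capacity and cannot share a cabin, forcing at least 10 cabins.
The bound of 10 does not rule out 10, but exhaustive search shows no assignment into 10 cabins of capacity 40 campers exists — the minimum is 11.

No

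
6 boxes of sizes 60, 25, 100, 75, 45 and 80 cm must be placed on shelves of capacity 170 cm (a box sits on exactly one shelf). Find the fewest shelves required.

3

Total = 100 + 80 + 75 + 60 + 45 + 25 = 385 cm.
Lower bound: ⌈385/170⌉ = 3 shelves.
A packing using 3 shelves:
  shelf 1: 100 + 60 = 160
  shelf 2: 80 + 75 = 155
  shelf 3: 45 + 25 = 70
This matches the lower bound, so 3 is optimal.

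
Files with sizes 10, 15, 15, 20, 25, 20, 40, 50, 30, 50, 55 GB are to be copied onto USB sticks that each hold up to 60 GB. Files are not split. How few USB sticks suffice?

Total = 55 + 50 + 50 + 40 + 30 + 25 + 20 + 20 + 15 + 15 + 10 = 330 GB.
Lower bound: ⌈330/60⌉ = 6 USB sticks.
A packing using 6 USB sticks:
  USB stick 1: 55 = 55
  USB stick 2: 50 + 10 = 60
  USB stick 3: 50 = 50
  USB stick 4: 40 + 20 = 60
  USB stick 5: 30 + 25 = 55
  USB stick 6: 20 + 15 + 15 = 50
This matches the lower bound, so 6 is optimal.

6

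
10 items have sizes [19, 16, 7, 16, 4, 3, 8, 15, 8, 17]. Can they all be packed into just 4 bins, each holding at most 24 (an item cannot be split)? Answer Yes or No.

Total = 113; ⌈113/24⌉ = 5.
At least 5 bins are required, but only 4 are allowed.

No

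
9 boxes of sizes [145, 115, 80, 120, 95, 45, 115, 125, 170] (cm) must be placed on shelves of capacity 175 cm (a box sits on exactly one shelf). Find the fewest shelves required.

7

Total = 170 + 145 + 125 + 120 + 115 + 115 + 95 + 80 + 45 = 1010 cm.
Lower bound: ⌈1010/175⌉ = 6 shelves.
Also, 7 boxes each exceed 175/2 cm, and no two of those can share a shelf, so at least 7 shelves are needed.
A packing using 7 shelves:
  shelf 1: 170 = 170
  shelf 2: 145 = 145
  shelf 3: 125 + 45 = 170
  shelf 4: 120 = 120
  shelf 5: 115 = 115
  shelf 6: 115 = 115
  shelf 7: 95 + 80 = 175
This matches the lower bound, so 7 is optimal.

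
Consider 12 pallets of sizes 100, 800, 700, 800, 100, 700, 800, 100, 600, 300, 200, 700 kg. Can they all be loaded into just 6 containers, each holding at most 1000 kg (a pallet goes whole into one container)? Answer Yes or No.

Total = 5900 kg; ⌈5900/1000⌉ = 6.
7 pallets each exceed half the capacity and cannot share a container, forcing at least 7 containers.
At least 7 containers are required, but only 6 are allowed.

No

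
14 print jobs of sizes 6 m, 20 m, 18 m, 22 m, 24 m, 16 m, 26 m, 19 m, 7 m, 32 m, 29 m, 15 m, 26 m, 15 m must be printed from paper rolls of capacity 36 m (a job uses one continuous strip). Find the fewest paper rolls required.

9

Total = 32 + 29 + 26 + 26 + 24 + 22 + 20 + 19 + 18 + 16 + 15 + 15 + 7 + 6 = 275 m.
Lower bound: ⌈275/36⌉ = 8 paper rolls.
A packing using 9 paper rolls:
  roll 1: 32 = 32
  roll 2: 29 + 7 = 36
  roll 3: 26 + 6 = 32
  roll 4: 26 = 26
  roll 5: 24 = 24
  roll 6: 22 = 22
  roll 7: 20 + 16 = 36
  roll 8: 19 + 15 = 34
  roll 9: 18 + 15 = 33
No arrangement into 8 paper rolls stays within capacity, so 9 is optimal.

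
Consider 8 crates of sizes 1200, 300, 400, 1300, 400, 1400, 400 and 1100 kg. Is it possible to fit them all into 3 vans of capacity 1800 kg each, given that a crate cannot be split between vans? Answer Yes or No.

No

Total = 6500 kg; ⌈6500/1800⌉ = 4.
At least 4 vans are required, but only 3 are allowed.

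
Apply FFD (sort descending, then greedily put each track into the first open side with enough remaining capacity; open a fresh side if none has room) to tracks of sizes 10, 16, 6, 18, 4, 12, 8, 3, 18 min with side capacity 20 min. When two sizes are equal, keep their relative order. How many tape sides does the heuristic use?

5

Sorted descending: 18, 18, 16, 12, 10, 8, 6, 4, 3.
  18 → side 1 (new)  [load 18/20]
  18 → side 2 (new)  [load 18/20]
  16 → side 3 (new)  [load 16/20]
  12 → side 4 (new)  [load 12/20]
  10 → side 5 (new)  [load 10/20]
  8 → side 4  [load 20/20]
  6 → side 5  [load 16/20]
  4 → side 3  [load 20/20]
  3 → side 5  [load 19/20]
5 tape sides opened.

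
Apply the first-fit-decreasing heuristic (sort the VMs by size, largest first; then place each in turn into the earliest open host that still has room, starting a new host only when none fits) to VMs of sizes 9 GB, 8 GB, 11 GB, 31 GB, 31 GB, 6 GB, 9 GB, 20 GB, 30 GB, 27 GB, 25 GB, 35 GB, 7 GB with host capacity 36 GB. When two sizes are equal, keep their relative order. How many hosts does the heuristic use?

Sorted descending: 35, 31, 31, 30, 27, 25, 20, 11, 9, 9, 8, 7, 6.
  35 → host 1 (new)  [load 35/36]
  31 → host 2 (new)  [load 31/36]
  31 → host 3 (new)  [load 31/36]
  30 → host 4 (new)  [load 30/36]
  27 → host 5 (new)  [load 27/36]
  25 → host 6 (new)  [load 25/36]
  20 → host 7 (new)  [load 20/36]
  11 → host 6  [load 36/36]
  9 → host 5  [load 36/36]
  9 → host 7  [load 29/36]
  8 → host 8 (new)  [load 8/36]
  7 → host 7  [load 36/36]
  6 → host 4  [load 36/36]
8 hosts opened.

8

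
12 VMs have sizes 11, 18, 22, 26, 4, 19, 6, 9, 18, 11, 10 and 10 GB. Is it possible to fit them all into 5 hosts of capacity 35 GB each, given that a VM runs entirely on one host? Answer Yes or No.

A valid assignment using 5 hosts:
  host 1: 26 + 9 = 35
  host 2: 22 + 11 = 33
  host 3: 19 + 11 + 4 = 34
  host 4: 18 + 10 + 6 = 34
  host 5: 18 + 10 = 28
Every load is within 35 GB, so 5 hosts suffice.

Yes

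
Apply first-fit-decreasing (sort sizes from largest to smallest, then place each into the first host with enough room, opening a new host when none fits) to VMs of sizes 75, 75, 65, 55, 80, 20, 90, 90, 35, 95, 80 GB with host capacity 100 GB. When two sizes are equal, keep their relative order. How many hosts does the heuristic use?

9

Sorted descending: 95, 90, 90, 80, 80, 75, 75, 65, 55, 35, 20.
  95 → host 1 (new)  [load 95/100]
  90 → host 2 (new)  [load 90/100]
  90 → host 3 (new)  [load 90/100]
  80 → host 4 (new)  [load 80/100]
  80 → host 5 (new)  [load 80/100]
  75 → host 6 (new)  [load 75/100]
  75 → host 7 (new)  [load 75/100]
  65 → host 8 (new)  [load 65/100]
  55 → host 9 (new)  [load 55/100]
  35 → host 8  [load 100/100]
  20 → host 4  [load 100/100]
9 hosts opened.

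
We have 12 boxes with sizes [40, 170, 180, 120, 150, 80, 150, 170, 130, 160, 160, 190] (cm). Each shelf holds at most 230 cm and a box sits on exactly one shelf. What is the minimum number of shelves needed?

Total = 190 + 180 + 170 + 170 + 160 + 160 + 150 + 150 + 130 + 120 + 80 + 40 = 1700 cm.
Lower bound: ⌈1700/230⌉ = 8 shelves.
Also, 10 boxes each exceed 115 cm, and no two of those can share a shelf, so at least 10 shelves are needed.
A packing using 10 shelves:
  shelf 1: 190 + 40 = 230
  shelf 2: 180 = 180
  shelf 3: 170 = 170
  shelf 4: 170 = 170
  shelf 5: 160 = 160
  shelf 6: 160 = 160
  shelf 7: 150 + 80 = 230
  shelf 8: 150 = 150
  shelf 9: 130 = 130
  shelf 10: 120 = 120
This matches the lower bound, so 10 is optimal.

10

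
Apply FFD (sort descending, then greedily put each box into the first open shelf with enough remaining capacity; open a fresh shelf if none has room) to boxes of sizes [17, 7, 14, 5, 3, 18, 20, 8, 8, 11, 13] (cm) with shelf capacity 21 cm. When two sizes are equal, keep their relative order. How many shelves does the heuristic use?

Sorted descending: 20, 18, 17, 14, 13, 11, 8, 8, 7, 5, 3.
  20 → shelf 1 (new)  [load 20/21]
  18 → shelf 2 (new)  [load 18/21]
  17 → shelf 3 (new)  [load 17/21]
  14 → shelf 4 (new)  [load 14/21]
  13 → shelf 5 (new)  [load 13/21]
  11 → shelf 6 (new)  [load 11/21]
  8 → shelf 5  [load 21/21]
  8 → shelf 6  [load 19/21]
  7 → shelf 4  [load 21/21]
  5 → shelf 7 (new)  [load 5/21]
  3 → shelf 2  [load 21/21]
7 shelves opened.

7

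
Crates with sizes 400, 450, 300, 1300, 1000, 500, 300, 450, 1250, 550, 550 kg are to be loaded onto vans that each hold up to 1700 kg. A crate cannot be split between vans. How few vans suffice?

5

Total = 1300 + 1250 + 1000 + 550 + 550 + 500 + 450 + 450 + 400 + 300 + 300 = 7050 kg.
Lower bound: ⌈7050/1700⌉ = 5 vans.
A packing using 5 vans:
  van 1: 1300 + 400 = 1700
  van 2: 1250 + 450 = 1700
  van 3: 1000 + 550 = 1550
  van 4: 550 + 500 + 450 = 1500
  van 5: 300 + 300 = 600
This matches the lower bound, so 5 is optimal.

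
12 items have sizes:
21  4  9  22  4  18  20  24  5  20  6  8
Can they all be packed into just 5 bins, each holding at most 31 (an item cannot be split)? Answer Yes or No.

No

Total = 161; ⌈161/31⌉ = 6.
At least 6 bins are required, but only 5 are allowed.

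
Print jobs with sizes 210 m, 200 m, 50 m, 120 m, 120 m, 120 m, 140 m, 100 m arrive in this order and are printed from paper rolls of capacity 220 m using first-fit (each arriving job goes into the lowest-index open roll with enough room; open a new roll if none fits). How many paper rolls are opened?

6

  210 → roll 1 (new)  [load 210/220]
  200 → roll 2 (new)  [load 200/220]
  50 → roll 3 (new)  [load 50/220]
  120 → roll 3  [load 170/220]
  120 → roll 4 (new)  [load 120/220]
  120 → roll 5 (new)  [load 120/220]
  140 → roll 6 (new)  [load 140/220]
  100 → roll 4  [load 220/220]
6 paper rolls opened.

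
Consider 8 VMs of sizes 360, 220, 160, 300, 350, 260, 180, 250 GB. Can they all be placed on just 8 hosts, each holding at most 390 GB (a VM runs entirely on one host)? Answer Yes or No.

Yes

A valid assignment using 7 hosts:
  host 1: 360 = 360
  host 2: 350 = 350
  host 3: 300 = 300
  host 4: 260 = 260
  host 5: 250 = 250
  host 6: 220 + 160 = 380
  host 7: 180 = 180
That uses only 7 ≤ 8, so 8 hosts are enough.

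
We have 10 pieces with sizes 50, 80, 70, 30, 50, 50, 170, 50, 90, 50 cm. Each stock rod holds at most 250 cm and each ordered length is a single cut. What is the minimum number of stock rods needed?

3

Total = 170 + 90 + 80 + 70 + 50 + 50 + 50 + 50 + 50 + 30 = 690 cm.
Lower bound: ⌈690/250⌉ = 3 stock rods.
A packing using 3 stock rods:
  stock rod 1: 170 + 80 = 250
  stock rod 2: 90 + 70 + 50 + 30 = 240
  stock rod 3: 50 + 50 + 50 + 50 = 200
This matches the lower bound, so 3 is optimal.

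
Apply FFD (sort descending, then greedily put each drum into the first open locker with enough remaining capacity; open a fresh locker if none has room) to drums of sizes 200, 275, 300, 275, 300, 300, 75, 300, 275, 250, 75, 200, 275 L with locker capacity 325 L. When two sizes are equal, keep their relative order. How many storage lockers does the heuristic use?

11

Sorted descending: 300, 300, 300, 300, 275, 275, 275, 275, 250, 200, 200, 75, 75.
  300 → locker 1 (new)  [load 300/325]
  300 → locker 2 (new)  [load 300/325]
  300 → locker 3 (new)  [load 300/325]
  300 → locker 4 (new)  [load 300/325]
  275 → locker 5 (new)  [load 275/325]
  275 → locker 6 (new)  [load 275/325]
  275 → locker 7 (new)  [load 275/325]
  275 → locker 8 (new)  [load 275/325]
  250 → locker 9 (new)  [load 250/325]
  200 → locker 10 (new)  [load 200/325]
  200 → locker 11 (new)  [load 200/325]
  75 → locker 9  [load 325/325]
  75 → locker 10  [load 275/325]
11 storage lockers opened.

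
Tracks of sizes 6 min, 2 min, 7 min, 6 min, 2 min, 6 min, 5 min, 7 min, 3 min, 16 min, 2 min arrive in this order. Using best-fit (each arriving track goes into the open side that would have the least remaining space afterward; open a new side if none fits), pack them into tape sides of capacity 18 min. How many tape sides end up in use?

  6 → side 1 (new)  [load 6/18]
  2 → side 1  [load 8/18]
  7 → side 1  [load 15/18]
  6 → side 2 (new)  [load 6/18]
  2 → side 1  [load 17/18]
  6 → side 2  [load 12/18]
  5 → side 2  [load 17/18]
  7 → side 3 (new)  [load 7/18]
  3 → side 3  [load 10/18]
  16 → side 4 (new)  [load 16/18]
  2 → side 4  [load 18/18]
4 tape sides opened.

4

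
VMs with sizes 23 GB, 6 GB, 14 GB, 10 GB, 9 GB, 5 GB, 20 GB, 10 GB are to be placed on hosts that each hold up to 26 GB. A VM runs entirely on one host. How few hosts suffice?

Total = 23 + 20 + 14 + 10 + 10 + 9 + 6 + 5 = 97 GB.
Lower bound: ⌈97/26⌉ = 4 hosts.
A packing using 4 hosts:
  host 1: 23 = 23
  host 2: 20 + 6 = 26
  host 3: 14 + 10 = 24
  host 4: 10 + 9 + 5 = 24
This matches the lower bound, so 4 is optimal.

4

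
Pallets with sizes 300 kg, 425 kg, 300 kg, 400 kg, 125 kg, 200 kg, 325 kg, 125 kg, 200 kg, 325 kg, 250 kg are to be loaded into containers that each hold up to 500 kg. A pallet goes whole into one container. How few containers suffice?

Total = 425 + 400 + 325 + 325 + 300 + 300 + 250 + 200 + 200 + 125 + 125 = 2975 kg.
Lower bound: ⌈2975/500⌉ = 6 containers.
A packing using 7 containers:
  container 1: 425 = 425
  container 2: 400 = 400
  container 3: 325 + 125 = 450
  container 4: 325 + 125 = 450
  container 5: 300 + 200 = 500
  container 6: 300 + 200 = 500
  container 7: 250 = 250
No arrangement into 6 containers stays within capacity, so 7 is optimal.

7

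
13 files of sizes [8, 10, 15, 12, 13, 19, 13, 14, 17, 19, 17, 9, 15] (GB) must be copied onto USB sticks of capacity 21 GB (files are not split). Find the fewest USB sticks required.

11

Total = 19 + 19 + 17 + 17 + 15 + 15 + 14 + 13 + 13 + 12 + 10 + 9 + 8 = 181 GB.
Lower bound: ⌈181/21⌉ = 9 USB sticks.
Also, 10 files each exceed 21/2 GB, and no two of those can share a USB stick, so at least 10 USB sticks are needed.
A packing using 11 USB sticks:
  USB stick 1: 19 = 19
  USB stick 2: 19 = 19
  USB stick 3: 17 = 17
  USB stick 4: 17 = 17
  USB stick 5: 15 = 15
  USB stick 6: 15 = 15
  USB stick 7: 14 = 14
  USB stick 8: 13 + 8 = 21
  USB stick 9: 13 = 13
  USB stick 10: 12 + 9 = 21
  USB stick 11: 10 = 10
No arrangement into 10 USB sticks stays within capacity, so 11 is optimal.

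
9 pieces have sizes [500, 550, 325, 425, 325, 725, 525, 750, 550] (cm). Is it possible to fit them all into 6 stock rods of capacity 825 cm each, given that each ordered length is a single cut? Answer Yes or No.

No

Total = 4675 cm; ⌈4675/825⌉ = 6.
7 pieces each exceed half the capacity and cannot share a stock rod, forcing at least 7 stock rods.
At least 7 stock rods are required, but only 6 are allowed.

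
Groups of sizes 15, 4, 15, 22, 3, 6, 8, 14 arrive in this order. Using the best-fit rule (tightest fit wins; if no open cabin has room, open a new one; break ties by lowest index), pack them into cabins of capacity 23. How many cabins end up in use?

4

  15 → cabin 1 (new)  [load 15/23]
  4 → cabin 1  [load 19/23]
  15 → cabin 2 (new)  [load 15/23]
  22 → cabin 3 (new)  [load 22/23]
  3 → cabin 1  [load 22/23]
  6 → cabin 2  [load 21/23]
  8 → cabin 4 (new)  [load 8/23]
  14 → cabin 4  [load 22/23]
4 cabins opened.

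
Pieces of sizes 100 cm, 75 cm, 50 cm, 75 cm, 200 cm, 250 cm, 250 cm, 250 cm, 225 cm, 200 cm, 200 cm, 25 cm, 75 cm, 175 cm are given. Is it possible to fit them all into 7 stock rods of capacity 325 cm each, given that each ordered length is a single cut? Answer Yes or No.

No

Total = 2150 cm; ⌈2150/325⌉ = 7.
8 pieces each exceed half the capacity and cannot share a stock rod, forcing at least 8 stock rods.
At least 8 stock rods are required, but only 7 are allowed.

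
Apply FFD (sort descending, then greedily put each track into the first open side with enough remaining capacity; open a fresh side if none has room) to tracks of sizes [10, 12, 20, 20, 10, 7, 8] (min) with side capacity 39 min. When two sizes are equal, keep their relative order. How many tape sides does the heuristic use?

3

Sorted descending: 20, 20, 12, 10, 10, 8, 7.
  20 → side 1 (new)  [load 20/39]
  20 → side 2 (new)  [load 20/39]
  12 → side 1  [load 32/39]
  10 → side 2  [load 30/39]
  10 → side 3 (new)  [load 10/39]
  8 → side 2  [load 38/39]
  7 → side 1  [load 39/39]
3 tape sides opened.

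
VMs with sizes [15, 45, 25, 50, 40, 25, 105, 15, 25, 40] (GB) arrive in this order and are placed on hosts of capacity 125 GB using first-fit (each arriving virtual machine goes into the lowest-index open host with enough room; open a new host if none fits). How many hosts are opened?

  15 → host 1 (new)  [load 15/125]
  45 → host 1  [load 60/125]
  25 → host 1  [load 85/125]
  50 → host 2 (new)  [load 50/125]
  40 → host 1  [load 125/125]
  25 → host 2  [load 75/125]
  105 → host 3 (new)  [load 105/125]
  15 → host 2  [load 90/125]
  25 → host 2  [load 115/125]
  40 → host 4 (new)  [load 40/125]
4 hosts opened.

4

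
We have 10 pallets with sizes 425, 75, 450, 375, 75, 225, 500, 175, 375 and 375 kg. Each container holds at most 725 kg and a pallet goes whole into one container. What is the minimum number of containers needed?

Total = 500 + 450 + 425 + 375 + 375 + 375 + 225 + 175 + 75 + 75 = 3050 kg.
Lower bound: ⌈3050/725⌉ = 5 containers.
Also, 6 pallets each exceed 725/2 kg, and no two of those can share a container, so at least 6 containers are needed.
A packing using 6 containers:
  container 1: 500 + 225 = 725
  container 2: 450 + 175 + 75 = 700
  container 3: 425 + 75 = 500
  container 4: 375 = 375
  container 5: 375 = 375
  container 6: 375 = 375
This matches the lower bound, so 6 is optimal.

6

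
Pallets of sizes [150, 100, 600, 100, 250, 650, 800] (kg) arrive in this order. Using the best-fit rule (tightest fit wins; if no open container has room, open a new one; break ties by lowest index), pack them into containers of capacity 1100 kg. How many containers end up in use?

3

  150 → container 1 (new)  [load 150/1100]
  100 → container 1  [load 250/1100]
  600 → container 1  [load 850/1100]
  100 → container 1  [load 950/1100]
  250 → container 2 (new)  [load 250/1100]
  650 → container 2  [load 900/1100]
  800 → container 3 (new)  [load 800/1100]
3 containers opened.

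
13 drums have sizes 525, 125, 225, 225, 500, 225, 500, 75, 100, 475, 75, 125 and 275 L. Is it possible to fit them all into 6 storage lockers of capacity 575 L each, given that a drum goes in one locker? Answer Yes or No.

No

Total = 3450 L; ⌈3450/575⌉ = 6.
The bound of 6 does not rule out 6, but exhaustive search shows no assignment into 6 storage lockers of capacity 575 L exists — the minimum is 7.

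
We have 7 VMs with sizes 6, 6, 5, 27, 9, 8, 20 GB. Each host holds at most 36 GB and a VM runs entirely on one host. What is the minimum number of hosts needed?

Total = 27 + 20 + 9 + 8 + 6 + 6 + 5 = 81 GB.
Lower bound: ⌈81/36⌉ = 3 hosts.
A packing using 3 hosts:
  host 1: 27 + 9 = 36
  host 2: 20 + 8 + 6 = 34
  host 3: 6 + 5 = 11
This matches the lower bound, so 3 is optimal.

3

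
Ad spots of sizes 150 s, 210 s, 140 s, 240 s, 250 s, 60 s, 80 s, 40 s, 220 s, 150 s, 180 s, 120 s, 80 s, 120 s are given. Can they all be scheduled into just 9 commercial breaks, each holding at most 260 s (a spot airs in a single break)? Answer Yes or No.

Yes

A valid assignment using 9 commercial breaks:
  break 1: 250 = 250
  break 2: 240 = 240
  break 3: 220 + 40 = 260
  break 4: 210 = 210
  break 5: 180 + 80 = 260
  break 6: 150 + 80 = 230
  break 7: 150 + 60 = 210
  break 8: 140 + 120 = 260
  break 9: 120 = 120
Every load is within 260 s, so 9 commercial breaks suffice.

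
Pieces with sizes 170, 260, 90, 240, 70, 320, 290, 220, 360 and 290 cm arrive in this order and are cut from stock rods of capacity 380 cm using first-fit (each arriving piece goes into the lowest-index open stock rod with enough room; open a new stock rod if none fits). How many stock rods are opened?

8

  170 → stock rod 1 (new)  [load 170/380]
  260 → stock rod 2 (new)  [load 260/380]
  90 → stock rod 1  [load 260/380]
  240 → stock rod 3 (new)  [load 240/380]
  70 → stock rod 1  [load 330/380]
  320 → stock rod 4 (new)  [load 320/380]
  290 → stock rod 5 (new)  [load 290/380]
  220 → stock rod 6 (new)  [load 220/380]
  360 → stock rod 7 (new)  [load 360/380]
  290 → stock rod 8 (new)  [load 290/380]
8 stock rods opened.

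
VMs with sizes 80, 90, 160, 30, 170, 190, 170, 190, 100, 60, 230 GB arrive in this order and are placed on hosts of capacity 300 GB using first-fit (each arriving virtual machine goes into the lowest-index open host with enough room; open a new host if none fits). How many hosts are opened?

7

  80 → host 1 (new)  [load 80/300]
  90 → host 1  [load 170/300]
  160 → host 2 (new)  [load 160/300]
  30 → host 1  [load 200/300]
  170 → host 3 (new)  [load 170/300]
  190 → host 4 (new)  [load 190/300]
  170 → host 5 (new)  [load 170/300]
  190 → host 6 (new)  [load 190/300]
  100 → host 1  [load 300/300]
  60 → host 2  [load 220/300]
  230 → host 7 (new)  [load 230/300]
7 hosts opened.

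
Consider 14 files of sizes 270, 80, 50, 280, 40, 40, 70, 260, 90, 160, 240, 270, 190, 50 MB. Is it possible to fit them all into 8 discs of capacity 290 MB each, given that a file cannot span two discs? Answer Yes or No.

A valid assignment using 8 discs:
  disc 1: 280 = 280
  disc 2: 270 = 270
  disc 3: 270 = 270
  disc 4: 260 = 260
  disc 5: 240 + 50 = 290
  disc 6: 190 + 90 = 280
  disc 7: 160 + 80 + 50 = 290
  disc 8: 70 + 40 + 40 = 150
Every load is within 290 MB, so 8 discs suffice.

Yes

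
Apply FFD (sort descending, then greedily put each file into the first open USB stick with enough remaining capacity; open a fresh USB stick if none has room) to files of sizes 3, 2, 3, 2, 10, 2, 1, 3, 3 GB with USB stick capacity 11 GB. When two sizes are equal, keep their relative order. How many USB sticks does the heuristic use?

Sorted descending: 10, 3, 3, 3, 3, 2, 2, 2, 1.
  10 → USB stick 1 (new)  [load 10/11]
  3 → USB stick 2 (new)  [load 3/11]
  3 → USB stick 2  [load 6/11]
  3 → USB stick 2  [load 9/11]
  3 → USB stick 3 (new)  [load 3/11]
  2 → USB stick 2  [load 11/11]
  2 → USB stick 3  [load 5/11]
  2 → USB stick 3  [load 7/11]
  1 → USB stick 1  [load 11/11]
3 USB sticks opened.

3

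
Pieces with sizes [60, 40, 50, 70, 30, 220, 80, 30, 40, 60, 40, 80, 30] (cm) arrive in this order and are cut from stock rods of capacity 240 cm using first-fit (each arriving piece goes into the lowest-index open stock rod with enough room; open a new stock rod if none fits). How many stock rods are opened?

4

  60 → stock rod 1 (new)  [load 60/240]
  40 → stock rod 1  [load 100/240]
  50 → stock rod 1  [load 150/240]
  70 → stock rod 1  [load 220/240]
  30 → stock rod 2 (new)  [load 30/240]
  220 → stock rod 3 (new)  [load 220/240]
  80 → stock rod 2  [load 110/240]
  30 → stock rod 2  [load 140/240]
  40 → stock rod 2  [load 180/240]
  60 → stock rod 2  [load 240/240]
  40 → stock rod 4 (new)  [load 40/240]
  80 → stock rod 4  [load 120/240]
  30 → stock rod 4  [load 150/240]
4 stock rods opened.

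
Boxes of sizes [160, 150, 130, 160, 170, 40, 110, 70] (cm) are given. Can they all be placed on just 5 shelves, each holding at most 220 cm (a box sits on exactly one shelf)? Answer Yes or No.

Total = 990 cm; ⌈990/220⌉ = 5.
The bound of 5 does not rule out 5, but exhaustive search shows no assignment into 5 shelves of capacity 220 cm exists — the minimum is 6.

No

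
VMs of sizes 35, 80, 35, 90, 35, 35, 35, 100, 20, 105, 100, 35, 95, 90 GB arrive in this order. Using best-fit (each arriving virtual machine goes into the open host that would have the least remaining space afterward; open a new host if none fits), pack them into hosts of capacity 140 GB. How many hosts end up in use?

  35 → host 1 (new)  [load 35/140]
  80 → host 1  [load 115/140]
  35 → host 2 (new)  [load 35/140]
  90 → host 2  [load 125/140]
  35 → host 3 (new)  [load 35/140]
  35 → host 3  [load 70/140]
  35 → host 3  [load 105/140]
  100 → host 4 (new)  [load 100/140]
  20 → host 1  [load 135/140]
  105 → host 5 (new)  [load 105/140]
  100 → host 6 (new)  [load 100/140]
  35 → host 3  [load 140/140]
  95 → host 7 (new)  [load 95/140]
  90 → host 8 (new)  [load 90/140]
8 hosts opened.

8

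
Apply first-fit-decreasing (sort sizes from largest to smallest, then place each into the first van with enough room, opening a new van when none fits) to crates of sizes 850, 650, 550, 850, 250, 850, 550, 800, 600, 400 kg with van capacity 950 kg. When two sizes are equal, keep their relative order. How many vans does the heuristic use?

Sorted descending: 850, 850, 850, 800, 650, 600, 550, 550, 400, 250.
  850 → van 1 (new)  [load 850/950]
  850 → van 2 (new)  [load 850/950]
  850 → van 3 (new)  [load 850/950]
  800 → van 4 (new)  [load 800/950]
  650 → van 5 (new)  [load 650/950]
  600 → van 6 (new)  [load 600/950]
  550 → van 7 (new)  [load 550/950]
  550 → van 8 (new)  [load 550/950]
  400 → van 7  [load 950/950]
  250 → van 5  [load 900/950]
8 vans opened.

8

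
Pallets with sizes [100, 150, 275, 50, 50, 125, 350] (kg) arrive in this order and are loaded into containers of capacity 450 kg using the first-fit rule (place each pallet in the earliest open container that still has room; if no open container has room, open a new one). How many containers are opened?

3

  100 → container 1 (new)  [load 100/450]
  150 → container 1  [load 250/450]
  275 → container 2 (new)  [load 275/450]
  50 → container 1  [load 300/450]
  50 → container 1  [load 350/450]
  125 → container 2  [load 400/450]
  350 → container 3 (new)  [load 350/450]
3 containers opened.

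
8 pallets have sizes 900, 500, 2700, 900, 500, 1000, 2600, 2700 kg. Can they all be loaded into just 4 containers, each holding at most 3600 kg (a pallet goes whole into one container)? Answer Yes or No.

A valid assignment using 4 containers:
  container 1: 2700 + 900 = 3600
  container 2: 2700 + 900 = 3600
  container 3: 2600 + 1000 = 3600
  container 4: 500 + 500 = 1000
Every load is within 3600 kg, so 4 containers suffice.

Yes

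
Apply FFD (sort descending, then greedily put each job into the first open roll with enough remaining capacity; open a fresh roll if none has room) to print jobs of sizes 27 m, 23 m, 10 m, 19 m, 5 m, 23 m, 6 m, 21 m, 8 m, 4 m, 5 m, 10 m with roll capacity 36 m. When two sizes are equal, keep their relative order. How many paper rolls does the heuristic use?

Sorted descending: 27, 23, 23, 21, 19, 10, 10, 8, 6, 5, 5, 4.
  27 → roll 1 (new)  [load 27/36]
  23 → roll 2 (new)  [load 23/36]
  23 → roll 3 (new)  [load 23/36]
  21 → roll 4 (new)  [load 21/36]
  19 → roll 5 (new)  [load 19/36]
  10 → roll 2  [load 33/36]
  10 → roll 3  [load 33/36]
  8 → roll 1  [load 35/36]
  6 → roll 4  [load 27/36]
  5 → roll 4  [load 32/36]
  5 → roll 5  [load 24/36]
  4 → roll 4  [load 36/36]
5 paper rolls opened.

5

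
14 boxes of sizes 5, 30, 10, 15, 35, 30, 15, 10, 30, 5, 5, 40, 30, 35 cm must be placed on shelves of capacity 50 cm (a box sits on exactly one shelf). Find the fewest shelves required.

7

Total = 40 + 35 + 35 + 30 + 30 + 30 + 30 + 15 + 15 + 10 + 10 + 5 + 5 + 5 = 295 cm.
Lower bound: ⌈295/50⌉ = 6 shelves.
Also, 7 boxes each exceed 25 cm, and no two of those can share a shelf, so at least 7 shelves are needed.
A packing using 7 shelves:
  shelf 1: 40 + 10 = 50
  shelf 2: 35 + 15 = 50
  shelf 3: 35 + 15 = 50
  shelf 4: 30 + 10 + 5 + 5 = 50
  shelf 5: 30 + 5 = 35
  shelf 6: 30 = 30
  shelf 7: 30 = 30
This matches the lower bound, so 7 is optimal.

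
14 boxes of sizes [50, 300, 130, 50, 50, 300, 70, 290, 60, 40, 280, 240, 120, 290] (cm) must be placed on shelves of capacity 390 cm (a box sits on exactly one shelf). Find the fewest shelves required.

Total = 300 + 300 + 290 + 290 + 280 + 240 + 130 + 120 + 70 + 60 + 50 + 50 + 50 + 40 = 2270 cm.
Lower bound: ⌈2270/390⌉ = 6 shelves.
A packing using 7 shelves:
  shelf 1: 300 + 70 = 370
  shelf 2: 300 + 60 = 360
  shelf 3: 290 + 50 + 50 = 390
  shelf 4: 290 + 50 + 40 = 380
  shelf 5: 280 = 280
  shelf 6: 240 + 130 = 370
  shelf 7: 120 = 120
No arrangement into 6 shelves stays within capacity, so 7 is optimal.

7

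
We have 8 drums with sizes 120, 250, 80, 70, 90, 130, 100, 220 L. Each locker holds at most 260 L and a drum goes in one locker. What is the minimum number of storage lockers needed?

Total = 250 + 220 + 130 + 120 + 100 + 90 + 80 + 70 = 1060 L.
Lower bound: ⌈1060/260⌉ = 5 storage lockers.
A packing using 5 storage lockers:
  locker 1: 250 = 250
  locker 2: 220 = 220
  locker 3: 130 + 120 = 250
  locker 4: 100 + 90 + 70 = 260
  locker 5: 80 = 80
This matches the lower bound, so 5 is optimal.

5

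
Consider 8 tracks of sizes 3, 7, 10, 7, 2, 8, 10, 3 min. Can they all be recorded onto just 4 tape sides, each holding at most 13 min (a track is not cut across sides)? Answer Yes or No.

Total = 50 min; ⌈50/13⌉ = 4.
5 tracks each exceed half the capacity and cannot share a side, forcing at least 5 tape sides.
At least 5 tape sides are required, but only 4 are allowed.

No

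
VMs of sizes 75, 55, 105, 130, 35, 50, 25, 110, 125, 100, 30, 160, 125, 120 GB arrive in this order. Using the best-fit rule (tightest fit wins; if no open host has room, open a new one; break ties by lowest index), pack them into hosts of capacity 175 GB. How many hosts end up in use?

9

  75 → host 1 (new)  [load 75/175]
  55 → host 1  [load 130/175]
  105 → host 2 (new)  [load 105/175]
  130 → host 3 (new)  [load 130/175]
  35 → host 1  [load 165/175]
  50 → host 2  [load 155/175]
  25 → host 3  [load 155/175]
  110 → host 4 (new)  [load 110/175]
  125 → host 5 (new)  [load 125/175]
  100 → host 6 (new)  [load 100/175]
  30 → host 5  [load 155/175]
  160 → host 7 (new)  [load 160/175]
  125 → host 8 (new)  [load 125/175]
  120 → host 9 (new)  [load 120/175]
9 hosts opened.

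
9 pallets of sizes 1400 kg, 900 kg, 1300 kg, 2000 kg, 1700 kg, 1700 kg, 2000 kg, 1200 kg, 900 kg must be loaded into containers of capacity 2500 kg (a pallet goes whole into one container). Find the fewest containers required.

7

Total = 2000 + 2000 + 1700 + 1700 + 1400 + 1300 + 1200 + 900 + 900 = 13100 kg.
Lower bound: ⌈13100/2500⌉ = 6 containers.
A packing using 7 containers:
  container 1: 2000 = 2000
  container 2: 2000 = 2000
  container 3: 1700 = 1700
  container 4: 1700 = 1700
  container 5: 1400 + 900 = 2300
  container 6: 1300 + 1200 = 2500
  container 7: 900 = 900
No arrangement into 6 containers stays within capacity, so 7 is optimal.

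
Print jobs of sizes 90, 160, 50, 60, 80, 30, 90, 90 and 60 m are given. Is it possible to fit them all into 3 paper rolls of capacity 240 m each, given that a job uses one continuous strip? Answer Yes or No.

A valid assignment using 3 paper rolls:
  roll 1: 160 + 80 = 240
  roll 2: 90 + 90 + 60 = 240
  roll 3: 90 + 60 + 50 + 30 = 230
Every load is within 240 m, so 3 paper rolls suffice.

Yes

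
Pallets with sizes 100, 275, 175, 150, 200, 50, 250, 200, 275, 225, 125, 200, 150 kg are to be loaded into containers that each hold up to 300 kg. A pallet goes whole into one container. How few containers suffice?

Total = 275 + 275 + 250 + 225 + 200 + 200 + 200 + 175 + 150 + 150 + 125 + 100 + 50 = 2375 kg.
Lower bound: ⌈2375/300⌉ = 8 containers.
A packing using 9 containers:
  container 1: 275 = 275
  container 2: 275 = 275
  container 3: 250 + 50 = 300
  container 4: 225 = 225
  container 5: 200 + 100 = 300
  container 6: 200 = 200
  container 7: 200 = 200
  container 8: 175 + 125 = 300
  container 9: 150 + 150 = 300
No arrangement into 8 containers stays within capacity, so 9 is optimal.

9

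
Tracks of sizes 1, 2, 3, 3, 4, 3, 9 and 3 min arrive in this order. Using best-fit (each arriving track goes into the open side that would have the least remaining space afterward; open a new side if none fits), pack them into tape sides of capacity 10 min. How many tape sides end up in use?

3

  1 → side 1 (new)  [load 1/10]
  2 → side 1  [load 3/10]
  3 → side 1  [load 6/10]
  3 → side 1  [load 9/10]
  4 → side 2 (new)  [load 4/10]
  3 → side 2  [load 7/10]
  9 → side 3 (new)  [load 9/10]
  3 → side 2  [load 10/10]
3 tape sides opened.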